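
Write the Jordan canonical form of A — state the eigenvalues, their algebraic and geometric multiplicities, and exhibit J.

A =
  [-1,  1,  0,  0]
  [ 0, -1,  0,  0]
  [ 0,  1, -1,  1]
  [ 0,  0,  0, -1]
J_2(-1) ⊕ J_2(-1)

The characteristic polynomial is
  det(x·I − A) = x^4 + 4*x^3 + 6*x^2 + 4*x + 1 = (x + 1)^4

Eigenvalues and multiplicities (the geometric multiplicity of λ is n − rank(A − λI), which equals the number of Jordan blocks for λ):
  λ = -1: algebraic multiplicity = 4, geometric multiplicity = 2

Determining the block sizes for each eigenvalue:
  λ = -1: with am = 4 and gm = 2, the partition is not yet determined (e.g. several partitions of 4 into 2 parts exist). Let N = A − (-1)·I. Computing rank(N^1) = 2, rank(N^2) = 0; the number of blocks of size ≥ j is rank(N^{j−1}) − rank(N^j), giving [2, 2]. So we have 2 block(s) of size 2 → block sizes [2, 2]

Assembling the blocks gives a Jordan form
J =
  [-1,  1,  0,  0]
  [ 0, -1,  0,  0]
  [ 0,  0, -1,  1]
  [ 0,  0,  0, -1]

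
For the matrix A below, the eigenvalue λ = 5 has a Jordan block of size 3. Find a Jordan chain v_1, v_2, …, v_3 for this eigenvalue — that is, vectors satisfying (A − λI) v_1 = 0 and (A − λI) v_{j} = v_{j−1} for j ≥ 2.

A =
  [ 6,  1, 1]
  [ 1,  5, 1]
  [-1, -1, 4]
A Jordan chain for λ = 5 of length 3:
v_1 = (1, 0, -1)ᵀ
v_2 = (1, 1, -1)ᵀ
v_3 = (1, 0, 0)ᵀ

Let N = A − (5)·I. We want v_3 with N^3 v_3 = 0 but N^2 v_3 ≠ 0; then v_{j-1} := N · v_j for j = 3, …, 2.

Pick v_3 = (1, 0, 0)ᵀ.
Then v_2 = N · v_3 = (1, 1, -1)ᵀ.
Then v_1 = N · v_2 = (1, 0, -1)ᵀ.

Sanity check: (A − (5)·I) v_1 = (0, 0, 0)ᵀ = 0. ✓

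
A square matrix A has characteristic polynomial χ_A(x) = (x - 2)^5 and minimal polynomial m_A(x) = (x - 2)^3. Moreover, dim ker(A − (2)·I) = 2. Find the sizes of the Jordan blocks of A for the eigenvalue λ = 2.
Block sizes for λ = 2: [3, 2]

Step 1 — from the characteristic polynomial, algebraic multiplicity of λ = 2 is 5. From dim ker(A − (2)·I) = 2, there are exactly 2 Jordan blocks for λ = 2.
Step 2 — from the minimal polynomial, the factor (x − 2)^3 tells us the largest block for λ = 2 has size 3.
Step 3 — with total size 5, 2 blocks, and largest block 3, the block sizes (in nonincreasing order) are [3, 2].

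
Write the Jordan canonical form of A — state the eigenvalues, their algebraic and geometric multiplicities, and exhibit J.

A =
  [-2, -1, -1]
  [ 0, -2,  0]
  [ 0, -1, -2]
J_3(-2)

The characteristic polynomial is
  det(x·I − A) = x^3 + 6*x^2 + 12*x + 8 = (x + 2)^3

Eigenvalues and multiplicities (the geometric multiplicity of λ is n − rank(A − λI), which equals the number of Jordan blocks for λ):
  λ = -2: algebraic multiplicity = 3, geometric multiplicity = 1

Determining the block sizes for each eigenvalue:
  λ = -2: one block (gm = 1), so the single block has size am = 3 → block sizes [3]

Assembling the blocks gives a Jordan form
J =
  [-2,  1,  0]
  [ 0, -2,  1]
  [ 0,  0, -2]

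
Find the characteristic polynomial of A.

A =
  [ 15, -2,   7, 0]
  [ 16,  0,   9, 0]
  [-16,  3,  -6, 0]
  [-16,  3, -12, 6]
x^4 - 15*x^3 + 81*x^2 - 189*x + 162

Expanding det(x·I − A) (e.g. by cofactor expansion or by noting that A is similar to its Jordan form J, which has the same characteristic polynomial as A) gives
  χ_A(x) = x^4 - 15*x^3 + 81*x^2 - 189*x + 162
which factors as (x - 6)*(x - 3)^3. The eigenvalues (with algebraic multiplicities) are λ = 3 with multiplicity 3, λ = 6 with multiplicity 1.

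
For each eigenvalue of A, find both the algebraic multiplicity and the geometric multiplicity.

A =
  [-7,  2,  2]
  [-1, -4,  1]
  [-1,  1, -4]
λ = -5: alg = 3, geom = 2

Step 1 — factor the characteristic polynomial to read off the algebraic multiplicities:
  χ_A(x) = (x + 5)^3

Step 2 — compute geometric multiplicities via the rank-nullity identity g(λ) = n − rank(A − λI):
  rank(A − (-5)·I) = 1, so dim ker(A − (-5)·I) = n − 1 = 2

Summary:
  λ = -5: algebraic multiplicity = 3, geometric multiplicity = 2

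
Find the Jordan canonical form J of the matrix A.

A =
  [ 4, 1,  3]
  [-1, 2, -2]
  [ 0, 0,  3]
J_3(3)

The characteristic polynomial is
  det(x·I − A) = x^3 - 9*x^2 + 27*x - 27 = (x - 3)^3

Eigenvalues and multiplicities (the geometric multiplicity of λ is n − rank(A − λI), which equals the number of Jordan blocks for λ):
  λ = 3: algebraic multiplicity = 3, geometric multiplicity = 1

Determining the block sizes for each eigenvalue:
  λ = 3: one block (gm = 1), so the single block has size am = 3 → block sizes [3]

Assembling the blocks gives a Jordan form
J =
  [3, 1, 0]
  [0, 3, 1]
  [0, 0, 3]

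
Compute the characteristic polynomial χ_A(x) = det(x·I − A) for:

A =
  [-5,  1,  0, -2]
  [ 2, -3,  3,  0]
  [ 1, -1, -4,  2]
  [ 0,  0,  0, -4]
x^4 + 16*x^3 + 96*x^2 + 256*x + 256

Expanding det(x·I − A) (e.g. by cofactor expansion or by noting that A is similar to its Jordan form J, which has the same characteristic polynomial as A) gives
  χ_A(x) = x^4 + 16*x^3 + 96*x^2 + 256*x + 256
which factors as (x + 4)^4. The eigenvalues (with algebraic multiplicities) are λ = -4 with multiplicity 4.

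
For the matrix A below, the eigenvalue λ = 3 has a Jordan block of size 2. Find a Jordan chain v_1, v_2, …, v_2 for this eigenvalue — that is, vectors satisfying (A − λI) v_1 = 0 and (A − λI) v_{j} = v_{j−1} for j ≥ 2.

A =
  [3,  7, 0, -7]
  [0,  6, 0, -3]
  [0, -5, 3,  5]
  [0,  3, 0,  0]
A Jordan chain for λ = 3 of length 2:
v_1 = (7, 3, -5, 3)ᵀ
v_2 = (0, 1, 0, 0)ᵀ

Let N = A − (3)·I. We want v_2 with N^2 v_2 = 0 but N^1 v_2 ≠ 0; then v_{j-1} := N · v_j for j = 2, …, 2.

Pick v_2 = (0, 1, 0, 0)ᵀ.
Then v_1 = N · v_2 = (7, 3, -5, 3)ᵀ.

Sanity check: (A − (3)·I) v_1 = (0, 0, 0, 0)ᵀ = 0. ✓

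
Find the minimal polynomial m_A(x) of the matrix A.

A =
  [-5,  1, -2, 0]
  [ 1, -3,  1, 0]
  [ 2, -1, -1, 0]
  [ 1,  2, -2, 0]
x^4 + 9*x^3 + 27*x^2 + 27*x

The characteristic polynomial is χ_A(x) = x*(x + 3)^3, so the eigenvalues are known. The minimal polynomial is
  m_A(x) = Π_λ (x − λ)^{k_λ}
where k_λ is the size of the *largest* Jordan block for λ (equivalently, the smallest k with (A − λI)^k v = 0 for every generalised eigenvector v of λ).

  λ = -3: largest Jordan block has size 3, contributing (x + 3)^3
  λ = 0: largest Jordan block has size 1, contributing (x − 0)

So m_A(x) = x*(x + 3)^3 = x^4 + 9*x^3 + 27*x^2 + 27*x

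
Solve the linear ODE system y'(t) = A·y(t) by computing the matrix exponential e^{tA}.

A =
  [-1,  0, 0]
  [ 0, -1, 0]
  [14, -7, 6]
e^{tA} =
  [exp(-t), 0, 0]
  [0, exp(-t), 0]
  [2*exp(6*t) - 2*exp(-t), -exp(6*t) + exp(-t), exp(6*t)]

Strategy: write A = P · J · P⁻¹ where J is a Jordan canonical form, so e^{tA} = P · e^{tJ} · P⁻¹, and e^{tJ} can be computed block-by-block.

A has Jordan form
J =
  [-1,  0, 0]
  [ 0, -1, 0]
  [ 0,  0, 6]
(up to reordering of blocks).

Per-block formulas:
  For a 1×1 block at λ = -1: exp(t · [-1]) = [e^(-1t)].
  For a 1×1 block at λ = 6: exp(t · [6]) = [e^(6t)].

After assembling e^{tJ} and conjugating by P, we get:

e^{tA} =
  [exp(-t), 0, 0]
  [0, exp(-t), 0]
  [2*exp(6*t) - 2*exp(-t), -exp(6*t) + exp(-t), exp(6*t)]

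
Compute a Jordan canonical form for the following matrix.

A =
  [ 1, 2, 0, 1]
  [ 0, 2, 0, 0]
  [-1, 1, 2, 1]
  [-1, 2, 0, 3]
J_2(2) ⊕ J_2(2)

The characteristic polynomial is
  det(x·I − A) = x^4 - 8*x^3 + 24*x^2 - 32*x + 16 = (x - 2)^4

Eigenvalues and multiplicities (the geometric multiplicity of λ is n − rank(A − λI), which equals the number of Jordan blocks for λ):
  λ = 2: algebraic multiplicity = 4, geometric multiplicity = 2

Determining the block sizes for each eigenvalue:
  λ = 2: with am = 4 and gm = 2, the partition is not yet determined (e.g. several partitions of 4 into 2 parts exist). Let N = A − (2)·I. Computing rank(N^1) = 2, rank(N^2) = 0; the number of blocks of size ≥ j is rank(N^{j−1}) − rank(N^j), giving [2, 2]. So we have 2 block(s) of size 2 → block sizes [2, 2]

Assembling the blocks gives a Jordan form
J =
  [2, 1, 0, 0]
  [0, 2, 0, 0]
  [0, 0, 2, 1]
  [0, 0, 0, 2]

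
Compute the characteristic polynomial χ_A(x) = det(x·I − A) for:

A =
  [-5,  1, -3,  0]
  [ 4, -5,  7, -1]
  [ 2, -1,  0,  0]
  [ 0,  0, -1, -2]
x^4 + 12*x^3 + 54*x^2 + 108*x + 81

Expanding det(x·I − A) (e.g. by cofactor expansion or by noting that A is similar to its Jordan form J, which has the same characteristic polynomial as A) gives
  χ_A(x) = x^4 + 12*x^3 + 54*x^2 + 108*x + 81
which factors as (x + 3)^4. The eigenvalues (with algebraic multiplicities) are λ = -3 with multiplicity 4.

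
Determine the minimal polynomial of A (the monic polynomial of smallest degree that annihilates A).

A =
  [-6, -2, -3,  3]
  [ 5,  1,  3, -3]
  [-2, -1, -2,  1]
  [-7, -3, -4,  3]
x^2 + 2*x + 1

The characteristic polynomial is χ_A(x) = (x + 1)^4, so the eigenvalues are known. The minimal polynomial is
  m_A(x) = Π_λ (x − λ)^{k_λ}
where k_λ is the size of the *largest* Jordan block for λ (equivalently, the smallest k with (A − λI)^k v = 0 for every generalised eigenvector v of λ).

  λ = -1: largest Jordan block has size 2, contributing (x + 1)^2

So m_A(x) = (x + 1)^2 = x^2 + 2*x + 1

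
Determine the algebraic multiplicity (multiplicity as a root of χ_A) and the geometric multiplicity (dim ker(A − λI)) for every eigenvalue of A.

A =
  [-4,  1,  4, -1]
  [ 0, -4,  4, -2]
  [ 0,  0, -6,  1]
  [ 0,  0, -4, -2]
λ = -4: alg = 4, geom = 2

Step 1 — factor the characteristic polynomial to read off the algebraic multiplicities:
  χ_A(x) = (x + 4)^4

Step 2 — compute geometric multiplicities via the rank-nullity identity g(λ) = n − rank(A − λI):
  rank(A − (-4)·I) = 2, so dim ker(A − (-4)·I) = n − 2 = 2

Summary:
  λ = -4: algebraic multiplicity = 4, geometric multiplicity = 2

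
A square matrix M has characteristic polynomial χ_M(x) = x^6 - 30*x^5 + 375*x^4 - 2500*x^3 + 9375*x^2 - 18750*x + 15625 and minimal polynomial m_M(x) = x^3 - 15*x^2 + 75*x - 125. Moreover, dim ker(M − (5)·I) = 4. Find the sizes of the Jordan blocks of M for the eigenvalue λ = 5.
Block sizes for λ = 5: [3, 1, 1, 1]

Step 1 — from the characteristic polynomial, algebraic multiplicity of λ = 5 is 6. From dim ker(M − (5)·I) = 4, there are exactly 4 Jordan blocks for λ = 5.
Step 2 — from the minimal polynomial, the factor (x − 5)^3 tells us the largest block for λ = 5 has size 3.
Step 3 — with total size 6, 4 blocks, and largest block 3, the block sizes (in nonincreasing order) are [3, 1, 1, 1].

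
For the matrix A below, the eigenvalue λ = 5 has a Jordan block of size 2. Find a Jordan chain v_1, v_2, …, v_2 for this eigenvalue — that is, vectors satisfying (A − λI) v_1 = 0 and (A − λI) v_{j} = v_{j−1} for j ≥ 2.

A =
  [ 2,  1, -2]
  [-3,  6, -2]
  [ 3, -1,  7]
A Jordan chain for λ = 5 of length 2:
v_1 = (-3, -3, 3)ᵀ
v_2 = (1, 0, 0)ᵀ

Let N = A − (5)·I. We want v_2 with N^2 v_2 = 0 but N^1 v_2 ≠ 0; then v_{j-1} := N · v_j for j = 2, …, 2.

Pick v_2 = (1, 0, 0)ᵀ.
Then v_1 = N · v_2 = (-3, -3, 3)ᵀ.

Sanity check: (A − (5)·I) v_1 = (0, 0, 0)ᵀ = 0. ✓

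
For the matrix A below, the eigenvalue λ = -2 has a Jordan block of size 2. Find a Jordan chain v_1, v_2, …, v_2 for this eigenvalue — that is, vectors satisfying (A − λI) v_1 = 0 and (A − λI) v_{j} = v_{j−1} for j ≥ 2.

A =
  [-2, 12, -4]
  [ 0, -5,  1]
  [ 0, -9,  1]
A Jordan chain for λ = -2 of length 2:
v_1 = (12, -3, -9)ᵀ
v_2 = (0, 1, 0)ᵀ

Let N = A − (-2)·I. We want v_2 with N^2 v_2 = 0 but N^1 v_2 ≠ 0; then v_{j-1} := N · v_j for j = 2, …, 2.

Pick v_2 = (0, 1, 0)ᵀ.
Then v_1 = N · v_2 = (12, -3, -9)ᵀ.

Sanity check: (A − (-2)·I) v_1 = (0, 0, 0)ᵀ = 0. ✓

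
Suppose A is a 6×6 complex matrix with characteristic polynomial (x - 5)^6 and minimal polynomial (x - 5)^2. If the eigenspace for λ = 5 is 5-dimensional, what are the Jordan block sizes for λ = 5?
Block sizes for λ = 5: [2, 1, 1, 1, 1]

Step 1 — from the characteristic polynomial, algebraic multiplicity of λ = 5 is 6. From dim ker(A − (5)·I) = 5, there are exactly 5 Jordan blocks for λ = 5.
Step 2 — from the minimal polynomial, the factor (x − 5)^2 tells us the largest block for λ = 5 has size 2.
Step 3 — with total size 6, 5 blocks, and largest block 2, the block sizes (in nonincreasing order) are [2, 1, 1, 1, 1].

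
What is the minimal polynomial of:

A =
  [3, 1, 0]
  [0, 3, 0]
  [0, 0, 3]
x^2 - 6*x + 9

The characteristic polynomial is χ_A(x) = (x - 3)^3, so the eigenvalues are known. The minimal polynomial is
  m_A(x) = Π_λ (x − λ)^{k_λ}
where k_λ is the size of the *largest* Jordan block for λ (equivalently, the smallest k with (A − λI)^k v = 0 for every generalised eigenvector v of λ).

  λ = 3: largest Jordan block has size 2, contributing (x − 3)^2

So m_A(x) = (x - 3)^2 = x^2 - 6*x + 9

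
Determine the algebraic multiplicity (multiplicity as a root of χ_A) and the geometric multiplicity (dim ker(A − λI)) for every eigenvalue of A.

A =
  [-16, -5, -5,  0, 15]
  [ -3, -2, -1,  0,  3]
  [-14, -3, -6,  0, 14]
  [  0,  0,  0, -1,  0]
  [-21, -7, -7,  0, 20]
λ = -1: alg = 5, geom = 3

Step 1 — factor the characteristic polynomial to read off the algebraic multiplicities:
  χ_A(x) = (x + 1)^5

Step 2 — compute geometric multiplicities via the rank-nullity identity g(λ) = n − rank(A − λI):
  rank(A − (-1)·I) = 2, so dim ker(A − (-1)·I) = n − 2 = 3

Summary:
  λ = -1: algebraic multiplicity = 5, geometric multiplicity = 3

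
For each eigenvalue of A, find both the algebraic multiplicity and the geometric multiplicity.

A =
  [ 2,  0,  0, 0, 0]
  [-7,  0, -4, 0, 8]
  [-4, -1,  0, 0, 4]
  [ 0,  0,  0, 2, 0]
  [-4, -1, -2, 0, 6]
λ = 2: alg = 5, geom = 3

Step 1 — factor the characteristic polynomial to read off the algebraic multiplicities:
  χ_A(x) = (x - 2)^5

Step 2 — compute geometric multiplicities via the rank-nullity identity g(λ) = n − rank(A − λI):
  rank(A − (2)·I) = 2, so dim ker(A − (2)·I) = n − 2 = 3

Summary:
  λ = 2: algebraic multiplicity = 5, geometric multiplicity = 3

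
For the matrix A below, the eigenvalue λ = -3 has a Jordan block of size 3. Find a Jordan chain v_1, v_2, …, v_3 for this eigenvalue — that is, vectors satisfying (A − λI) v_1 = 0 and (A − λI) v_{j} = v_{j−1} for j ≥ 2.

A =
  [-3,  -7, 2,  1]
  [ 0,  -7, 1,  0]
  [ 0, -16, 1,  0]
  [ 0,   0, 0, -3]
A Jordan chain for λ = -3 of length 3:
v_1 = (-4, 0, 0, 0)ᵀ
v_2 = (-7, -4, -16, 0)ᵀ
v_3 = (0, 1, 0, 0)ᵀ

Let N = A − (-3)·I. We want v_3 with N^3 v_3 = 0 but N^2 v_3 ≠ 0; then v_{j-1} := N · v_j for j = 3, …, 2.

Pick v_3 = (0, 1, 0, 0)ᵀ.
Then v_2 = N · v_3 = (-7, -4, -16, 0)ᵀ.
Then v_1 = N · v_2 = (-4, 0, 0, 0)ᵀ.

Sanity check: (A − (-3)·I) v_1 = (0, 0, 0, 0)ᵀ = 0. ✓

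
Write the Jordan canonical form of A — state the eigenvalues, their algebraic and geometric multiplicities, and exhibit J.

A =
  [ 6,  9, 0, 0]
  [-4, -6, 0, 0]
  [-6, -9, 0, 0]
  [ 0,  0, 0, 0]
J_2(0) ⊕ J_1(0) ⊕ J_1(0)

The characteristic polynomial is
  det(x·I − A) = x^4

Eigenvalues and multiplicities (the geometric multiplicity of λ is n − rank(A − λI), which equals the number of Jordan blocks for λ):
  λ = 0: algebraic multiplicity = 4, geometric multiplicity = 3

Determining the block sizes for each eigenvalue:
  λ = 0: 3 blocks summing to 4 forces exactly one block of size 2 and the rest size 1 → block sizes [2, 1, 1]

Assembling the blocks gives a Jordan form
J =
  [0, 1, 0, 0]
  [0, 0, 0, 0]
  [0, 0, 0, 0]
  [0, 0, 0, 0]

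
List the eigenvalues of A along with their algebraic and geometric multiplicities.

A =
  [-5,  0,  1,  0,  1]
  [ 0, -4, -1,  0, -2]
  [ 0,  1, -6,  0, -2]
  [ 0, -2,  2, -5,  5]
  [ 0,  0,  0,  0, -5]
λ = -5: alg = 5, geom = 2

Step 1 — factor the characteristic polynomial to read off the algebraic multiplicities:
  χ_A(x) = (x + 5)^5

Step 2 — compute geometric multiplicities via the rank-nullity identity g(λ) = n − rank(A − λI):
  rank(A − (-5)·I) = 3, so dim ker(A − (-5)·I) = n − 3 = 2

Summary:
  λ = -5: algebraic multiplicity = 5, geometric multiplicity = 2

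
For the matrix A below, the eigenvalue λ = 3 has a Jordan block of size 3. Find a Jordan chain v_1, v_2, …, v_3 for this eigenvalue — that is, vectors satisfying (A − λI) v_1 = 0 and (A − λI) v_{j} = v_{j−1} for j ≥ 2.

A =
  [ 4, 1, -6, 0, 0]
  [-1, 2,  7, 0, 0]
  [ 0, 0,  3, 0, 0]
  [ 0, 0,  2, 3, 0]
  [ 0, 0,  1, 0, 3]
A Jordan chain for λ = 3 of length 3:
v_1 = (1, -1, 0, 0, 0)ᵀ
v_2 = (-6, 7, 0, 2, 1)ᵀ
v_3 = (0, 0, 1, 0, 0)ᵀ

Let N = A − (3)·I. We want v_3 with N^3 v_3 = 0 but N^2 v_3 ≠ 0; then v_{j-1} := N · v_j for j = 3, …, 2.

Pick v_3 = (0, 0, 1, 0, 0)ᵀ.
Then v_2 = N · v_3 = (-6, 7, 0, 2, 1)ᵀ.
Then v_1 = N · v_2 = (1, -1, 0, 0, 0)ᵀ.

Sanity check: (A − (3)·I) v_1 = (0, 0, 0, 0, 0)ᵀ = 0. ✓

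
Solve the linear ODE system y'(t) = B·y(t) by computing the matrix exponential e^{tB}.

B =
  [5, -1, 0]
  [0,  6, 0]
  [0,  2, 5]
e^{tB} =
  [exp(5*t), -exp(6*t) + exp(5*t), 0]
  [0, exp(6*t), 0]
  [0, 2*exp(6*t) - 2*exp(5*t), exp(5*t)]

Strategy: write B = P · J · P⁻¹ where J is a Jordan canonical form, so e^{tB} = P · e^{tJ} · P⁻¹, and e^{tJ} can be computed block-by-block.

B has Jordan form
J =
  [5, 0, 0]
  [0, 5, 0]
  [0, 0, 6]
(up to reordering of blocks).

Per-block formulas:
  For a 1×1 block at λ = 5: exp(t · [5]) = [e^(5t)].
  For a 1×1 block at λ = 6: exp(t · [6]) = [e^(6t)].

After assembling e^{tJ} and conjugating by P, we get:

e^{tB} =
  [exp(5*t), -exp(6*t) + exp(5*t), 0]
  [0, exp(6*t), 0]
  [0, 2*exp(6*t) - 2*exp(5*t), exp(5*t)]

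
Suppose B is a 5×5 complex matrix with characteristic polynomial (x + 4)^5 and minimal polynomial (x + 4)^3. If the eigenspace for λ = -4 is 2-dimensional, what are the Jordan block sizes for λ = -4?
Block sizes for λ = -4: [3, 2]

Step 1 — from the characteristic polynomial, algebraic multiplicity of λ = -4 is 5. From dim ker(B − (-4)·I) = 2, there are exactly 2 Jordan blocks for λ = -4.
Step 2 — from the minimal polynomial, the factor (x + 4)^3 tells us the largest block for λ = -4 has size 3.
Step 3 — with total size 5, 2 blocks, and largest block 3, the block sizes (in nonincreasing order) are [3, 2].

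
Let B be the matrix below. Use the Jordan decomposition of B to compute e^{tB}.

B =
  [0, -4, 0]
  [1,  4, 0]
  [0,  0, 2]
e^{tB} =
  [-2*t*exp(2*t) + exp(2*t), -4*t*exp(2*t), 0]
  [t*exp(2*t), 2*t*exp(2*t) + exp(2*t), 0]
  [0, 0, exp(2*t)]

Strategy: write B = P · J · P⁻¹ where J is a Jordan canonical form, so e^{tB} = P · e^{tJ} · P⁻¹, and e^{tJ} can be computed block-by-block.

B has Jordan form
J =
  [2, 1, 0]
  [0, 2, 0]
  [0, 0, 2]
(up to reordering of blocks).

Per-block formulas:
  For a 1×1 block at λ = 2: exp(t · [2]) = [e^(2t)].
  For a 2×2 Jordan block J_2(2): exp(t · J_2(2)) = e^(2t)·(I + t·N), where N is the 2×2 nilpotent shift.

After assembling e^{tJ} and conjugating by P, we get:

e^{tB} =
  [-2*t*exp(2*t) + exp(2*t), -4*t*exp(2*t), 0]
  [t*exp(2*t), 2*t*exp(2*t) + exp(2*t), 0]
  [0, 0, exp(2*t)]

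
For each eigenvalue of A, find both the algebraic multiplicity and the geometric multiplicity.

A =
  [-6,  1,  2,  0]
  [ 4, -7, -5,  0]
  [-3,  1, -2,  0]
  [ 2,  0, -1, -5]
λ = -5: alg = 4, geom = 2

Step 1 — factor the characteristic polynomial to read off the algebraic multiplicities:
  χ_A(x) = (x + 5)^4

Step 2 — compute geometric multiplicities via the rank-nullity identity g(λ) = n − rank(A − λI):
  rank(A − (-5)·I) = 2, so dim ker(A − (-5)·I) = n − 2 = 2

Summary:
  λ = -5: algebraic multiplicity = 4, geometric multiplicity = 2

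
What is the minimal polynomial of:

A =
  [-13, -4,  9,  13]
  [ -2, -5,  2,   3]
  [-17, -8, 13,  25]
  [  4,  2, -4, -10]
x^3 + 11*x^2 + 40*x + 48

The characteristic polynomial is χ_A(x) = (x + 3)*(x + 4)^3, so the eigenvalues are known. The minimal polynomial is
  m_A(x) = Π_λ (x − λ)^{k_λ}
where k_λ is the size of the *largest* Jordan block for λ (equivalently, the smallest k with (A − λI)^k v = 0 for every generalised eigenvector v of λ).

  λ = -4: largest Jordan block has size 2, contributing (x + 4)^2
  λ = -3: largest Jordan block has size 1, contributing (x + 3)

So m_A(x) = (x + 3)*(x + 4)^2 = x^3 + 11*x^2 + 40*x + 48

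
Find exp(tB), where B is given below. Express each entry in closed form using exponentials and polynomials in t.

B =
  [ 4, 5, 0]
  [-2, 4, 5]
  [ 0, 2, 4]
e^{tB} =
  [-5*t^2*exp(4*t) + exp(4*t), 5*t*exp(4*t), 25*t^2*exp(4*t)/2]
  [-2*t*exp(4*t), exp(4*t), 5*t*exp(4*t)]
  [-2*t^2*exp(4*t), 2*t*exp(4*t), 5*t^2*exp(4*t) + exp(4*t)]

Strategy: write B = P · J · P⁻¹ where J is a Jordan canonical form, so e^{tB} = P · e^{tJ} · P⁻¹, and e^{tJ} can be computed block-by-block.

B has Jordan form
J =
  [4, 1, 0]
  [0, 4, 1]
  [0, 0, 4]
(up to reordering of blocks).

Per-block formulas:
  For a 3×3 Jordan block J_3(4): exp(t · J_3(4)) = e^(4t)·(I + t·N + (t^2/2)·N^2), where N is the 3×3 nilpotent shift.

After assembling e^{tJ} and conjugating by P, we get:

e^{tB} =
  [-5*t^2*exp(4*t) + exp(4*t), 5*t*exp(4*t), 25*t^2*exp(4*t)/2]
  [-2*t*exp(4*t), exp(4*t), 5*t*exp(4*t)]
  [-2*t^2*exp(4*t), 2*t*exp(4*t), 5*t^2*exp(4*t) + exp(4*t)]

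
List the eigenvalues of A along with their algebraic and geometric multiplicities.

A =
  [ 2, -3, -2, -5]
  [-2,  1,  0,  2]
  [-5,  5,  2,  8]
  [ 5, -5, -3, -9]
λ = -1: alg = 4, geom = 2

Step 1 — factor the characteristic polynomial to read off the algebraic multiplicities:
  χ_A(x) = (x + 1)^4

Step 2 — compute geometric multiplicities via the rank-nullity identity g(λ) = n − rank(A − λI):
  rank(A − (-1)·I) = 2, so dim ker(A − (-1)·I) = n − 2 = 2

Summary:
  λ = -1: algebraic multiplicity = 4, geometric multiplicity = 2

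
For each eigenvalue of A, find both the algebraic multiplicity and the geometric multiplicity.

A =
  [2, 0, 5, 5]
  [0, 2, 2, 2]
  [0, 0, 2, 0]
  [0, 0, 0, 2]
λ = 2: alg = 4, geom = 3

Step 1 — factor the characteristic polynomial to read off the algebraic multiplicities:
  χ_A(x) = (x - 2)^4

Step 2 — compute geometric multiplicities via the rank-nullity identity g(λ) = n − rank(A − λI):
  rank(A − (2)·I) = 1, so dim ker(A − (2)·I) = n − 1 = 3

Summary:
  λ = 2: algebraic multiplicity = 4, geometric multiplicity = 3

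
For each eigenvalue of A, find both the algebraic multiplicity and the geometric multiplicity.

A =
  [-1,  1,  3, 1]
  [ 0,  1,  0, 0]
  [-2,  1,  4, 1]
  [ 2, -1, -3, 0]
λ = 1: alg = 4, geom = 3

Step 1 — factor the characteristic polynomial to read off the algebraic multiplicities:
  χ_A(x) = (x - 1)^4

Step 2 — compute geometric multiplicities via the rank-nullity identity g(λ) = n − rank(A − λI):
  rank(A − (1)·I) = 1, so dim ker(A − (1)·I) = n − 1 = 3

Summary:
  λ = 1: algebraic multiplicity = 4, geometric multiplicity = 3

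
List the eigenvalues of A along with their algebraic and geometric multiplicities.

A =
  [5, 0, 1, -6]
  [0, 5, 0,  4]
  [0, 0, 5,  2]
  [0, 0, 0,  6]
λ = 5: alg = 3, geom = 2; λ = 6: alg = 1, geom = 1

Step 1 — factor the characteristic polynomial to read off the algebraic multiplicities:
  χ_A(x) = (x - 6)*(x - 5)^3

Step 2 — compute geometric multiplicities via the rank-nullity identity g(λ) = n − rank(A − λI):
  rank(A − (5)·I) = 2, so dim ker(A − (5)·I) = n − 2 = 2
  rank(A − (6)·I) = 3, so dim ker(A − (6)·I) = n − 3 = 1

Summary:
  λ = 5: algebraic multiplicity = 3, geometric multiplicity = 2
  λ = 6: algebraic multiplicity = 1, geometric multiplicity = 1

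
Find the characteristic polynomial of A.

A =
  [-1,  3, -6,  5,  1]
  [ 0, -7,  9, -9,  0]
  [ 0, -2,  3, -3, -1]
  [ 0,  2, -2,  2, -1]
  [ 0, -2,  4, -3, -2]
x^5 + 5*x^4 + 10*x^3 + 10*x^2 + 5*x + 1

Expanding det(x·I − A) (e.g. by cofactor expansion or by noting that A is similar to its Jordan form J, which has the same characteristic polynomial as A) gives
  χ_A(x) = x^5 + 5*x^4 + 10*x^3 + 10*x^2 + 5*x + 1
which factors as (x + 1)^5. The eigenvalues (with algebraic multiplicities) are λ = -1 with multiplicity 5.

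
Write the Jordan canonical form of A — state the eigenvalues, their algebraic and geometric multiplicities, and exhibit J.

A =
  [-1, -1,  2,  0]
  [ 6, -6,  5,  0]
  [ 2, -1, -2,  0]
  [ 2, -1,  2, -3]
J_3(-3) ⊕ J_1(-3)

The characteristic polynomial is
  det(x·I − A) = x^4 + 12*x^3 + 54*x^2 + 108*x + 81 = (x + 3)^4

Eigenvalues and multiplicities (the geometric multiplicity of λ is n − rank(A − λI), which equals the number of Jordan blocks for λ):
  λ = -3: algebraic multiplicity = 4, geometric multiplicity = 2

Determining the block sizes for each eigenvalue:
  λ = -3: with am = 4 and gm = 2, the partition is not yet determined (e.g. several partitions of 4 into 2 parts exist). Let N = A − (-3)·I. Computing rank(N^1) = 2, rank(N^2) = 1, rank(N^3) = 0; the number of blocks of size ≥ j is rank(N^{j−1}) − rank(N^j), giving [2, 1, 1]. So we have 1 block(s) of size 3, 1 block(s) of size 1 → block sizes [3, 1]

Assembling the blocks gives a Jordan form
J =
  [-3,  1,  0,  0]
  [ 0, -3,  1,  0]
  [ 0,  0, -3,  0]
  [ 0,  0,  0, -3]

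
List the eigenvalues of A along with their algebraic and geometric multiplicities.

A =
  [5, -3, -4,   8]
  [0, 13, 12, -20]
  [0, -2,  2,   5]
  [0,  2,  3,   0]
λ = 5: alg = 4, geom = 2

Step 1 — factor the characteristic polynomial to read off the algebraic multiplicities:
  χ_A(x) = (x - 5)^4

Step 2 — compute geometric multiplicities via the rank-nullity identity g(λ) = n − rank(A − λI):
  rank(A − (5)·I) = 2, so dim ker(A − (5)·I) = n − 2 = 2

Summary:
  λ = 5: algebraic multiplicity = 4, geometric multiplicity = 2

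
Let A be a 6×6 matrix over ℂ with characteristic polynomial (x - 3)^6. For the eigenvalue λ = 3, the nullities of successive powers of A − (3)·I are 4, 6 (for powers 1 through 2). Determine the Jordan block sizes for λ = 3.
Block sizes for λ = 3: [2, 2, 1, 1]

From the dimensions of kernels of powers, the number of Jordan blocks of size at least j is d_j − d_{j−1} where d_j = dim ker(N^j) (with d_0 = 0). Computing the differences gives [4, 2].
The number of blocks of size exactly k is (#blocks of size ≥ k) − (#blocks of size ≥ k + 1), so the partition is: 2 block(s) of size 1, 2 block(s) of size 2.
In nonincreasing order the block sizes are [2, 2, 1, 1].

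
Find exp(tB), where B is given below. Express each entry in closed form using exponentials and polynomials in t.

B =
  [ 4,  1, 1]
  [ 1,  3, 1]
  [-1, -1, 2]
e^{tB} =
  [t^2*exp(3*t)/2 + t*exp(3*t) + exp(3*t), t*exp(3*t), t^2*exp(3*t)/2 + t*exp(3*t)]
  [t*exp(3*t), exp(3*t), t*exp(3*t)]
  [-t^2*exp(3*t)/2 - t*exp(3*t), -t*exp(3*t), -t^2*exp(3*t)/2 - t*exp(3*t) + exp(3*t)]

Strategy: write B = P · J · P⁻¹ where J is a Jordan canonical form, so e^{tB} = P · e^{tJ} · P⁻¹, and e^{tJ} can be computed block-by-block.

B has Jordan form
J =
  [3, 1, 0]
  [0, 3, 1]
  [0, 0, 3]
(up to reordering of blocks).

Per-block formulas:
  For a 3×3 Jordan block J_3(3): exp(t · J_3(3)) = e^(3t)·(I + t·N + (t^2/2)·N^2), where N is the 3×3 nilpotent shift.

After assembling e^{tJ} and conjugating by P, we get:

e^{tB} =
  [t^2*exp(3*t)/2 + t*exp(3*t) + exp(3*t), t*exp(3*t), t^2*exp(3*t)/2 + t*exp(3*t)]
  [t*exp(3*t), exp(3*t), t*exp(3*t)]
  [-t^2*exp(3*t)/2 - t*exp(3*t), -t*exp(3*t), -t^2*exp(3*t)/2 - t*exp(3*t) + exp(3*t)]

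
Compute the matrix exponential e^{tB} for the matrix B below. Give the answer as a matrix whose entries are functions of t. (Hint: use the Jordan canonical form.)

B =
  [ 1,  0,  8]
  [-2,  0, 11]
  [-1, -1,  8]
e^{tB} =
  [-2*t^2*exp(3*t) - 2*t*exp(3*t) + exp(3*t), -4*t^2*exp(3*t), 12*t^2*exp(3*t) + 8*t*exp(3*t)]
  [-t^2*exp(3*t)/2 - 2*t*exp(3*t), -t^2*exp(3*t) - 3*t*exp(3*t) + exp(3*t), 3*t^2*exp(3*t) + 11*t*exp(3*t)]
  [-t^2*exp(3*t)/2 - t*exp(3*t), -t^2*exp(3*t) - t*exp(3*t), 3*t^2*exp(3*t) + 5*t*exp(3*t) + exp(3*t)]

Strategy: write B = P · J · P⁻¹ where J is a Jordan canonical form, so e^{tB} = P · e^{tJ} · P⁻¹, and e^{tJ} can be computed block-by-block.

B has Jordan form
J =
  [3, 1, 0]
  [0, 3, 1]
  [0, 0, 3]
(up to reordering of blocks).

Per-block formulas:
  For a 3×3 Jordan block J_3(3): exp(t · J_3(3)) = e^(3t)·(I + t·N + (t^2/2)·N^2), where N is the 3×3 nilpotent shift.

After assembling e^{tJ} and conjugating by P, we get:

e^{tB} =
  [-2*t^2*exp(3*t) - 2*t*exp(3*t) + exp(3*t), -4*t^2*exp(3*t), 12*t^2*exp(3*t) + 8*t*exp(3*t)]
  [-t^2*exp(3*t)/2 - 2*t*exp(3*t), -t^2*exp(3*t) - 3*t*exp(3*t) + exp(3*t), 3*t^2*exp(3*t) + 11*t*exp(3*t)]
  [-t^2*exp(3*t)/2 - t*exp(3*t), -t^2*exp(3*t) - t*exp(3*t), 3*t^2*exp(3*t) + 5*t*exp(3*t) + exp(3*t)]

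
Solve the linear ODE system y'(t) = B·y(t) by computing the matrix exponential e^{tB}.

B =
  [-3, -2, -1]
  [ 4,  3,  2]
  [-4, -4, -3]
e^{tB} =
  [-2*t*exp(-t) + exp(-t), -2*t*exp(-t), -t*exp(-t)]
  [4*t*exp(-t), 4*t*exp(-t) + exp(-t), 2*t*exp(-t)]
  [-4*t*exp(-t), -4*t*exp(-t), -2*t*exp(-t) + exp(-t)]

Strategy: write B = P · J · P⁻¹ where J is a Jordan canonical form, so e^{tB} = P · e^{tJ} · P⁻¹, and e^{tJ} can be computed block-by-block.

B has Jordan form
J =
  [-1,  1,  0]
  [ 0, -1,  0]
  [ 0,  0, -1]
(up to reordering of blocks).

Per-block formulas:
  For a 1×1 block at λ = -1: exp(t · [-1]) = [e^(-1t)].
  For a 2×2 Jordan block J_2(-1): exp(t · J_2(-1)) = e^(-1t)·(I + t·N), where N is the 2×2 nilpotent shift.

After assembling e^{tJ} and conjugating by P, we get:

e^{tB} =
  [-2*t*exp(-t) + exp(-t), -2*t*exp(-t), -t*exp(-t)]
  [4*t*exp(-t), 4*t*exp(-t) + exp(-t), 2*t*exp(-t)]
  [-4*t*exp(-t), -4*t*exp(-t), -2*t*exp(-t) + exp(-t)]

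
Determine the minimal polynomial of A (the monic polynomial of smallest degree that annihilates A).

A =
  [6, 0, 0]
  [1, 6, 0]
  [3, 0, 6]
x^2 - 12*x + 36

The characteristic polynomial is χ_A(x) = (x - 6)^3, so the eigenvalues are known. The minimal polynomial is
  m_A(x) = Π_λ (x − λ)^{k_λ}
where k_λ is the size of the *largest* Jordan block for λ (equivalently, the smallest k with (A − λI)^k v = 0 for every generalised eigenvector v of λ).

  λ = 6: largest Jordan block has size 2, contributing (x − 6)^2

So m_A(x) = (x - 6)^2 = x^2 - 12*x + 36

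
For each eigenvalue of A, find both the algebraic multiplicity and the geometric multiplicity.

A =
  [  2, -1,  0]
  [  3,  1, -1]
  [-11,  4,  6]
λ = 3: alg = 3, geom = 1

Step 1 — factor the characteristic polynomial to read off the algebraic multiplicities:
  χ_A(x) = (x - 3)^3

Step 2 — compute geometric multiplicities via the rank-nullity identity g(λ) = n − rank(A − λI):
  rank(A − (3)·I) = 2, so dim ker(A − (3)·I) = n − 2 = 1

Summary:
  λ = 3: algebraic multiplicity = 3, geometric multiplicity = 1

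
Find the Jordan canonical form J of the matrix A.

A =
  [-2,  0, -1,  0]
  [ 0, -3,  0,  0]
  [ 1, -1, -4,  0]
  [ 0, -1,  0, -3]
J_3(-3) ⊕ J_1(-3)

The characteristic polynomial is
  det(x·I − A) = x^4 + 12*x^3 + 54*x^2 + 108*x + 81 = (x + 3)^4

Eigenvalues and multiplicities (the geometric multiplicity of λ is n − rank(A − λI), which equals the number of Jordan blocks for λ):
  λ = -3: algebraic multiplicity = 4, geometric multiplicity = 2

Determining the block sizes for each eigenvalue:
  λ = -3: with am = 4 and gm = 2, the partition is not yet determined (e.g. several partitions of 4 into 2 parts exist). Let N = A − (-3)·I. Computing rank(N^1) = 2, rank(N^2) = 1, rank(N^3) = 0; the number of blocks of size ≥ j is rank(N^{j−1}) − rank(N^j), giving [2, 1, 1]. So we have 1 block(s) of size 3, 1 block(s) of size 1 → block sizes [3, 1]

Assembling the blocks gives a Jordan form
J =
  [-3,  1,  0,  0]
  [ 0, -3,  1,  0]
  [ 0,  0, -3,  0]
  [ 0,  0,  0, -3]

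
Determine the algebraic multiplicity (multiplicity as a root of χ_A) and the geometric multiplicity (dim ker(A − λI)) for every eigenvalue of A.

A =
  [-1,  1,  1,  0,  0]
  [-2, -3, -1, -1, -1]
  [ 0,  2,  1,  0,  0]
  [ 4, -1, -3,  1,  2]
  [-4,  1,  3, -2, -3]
λ = -1: alg = 5, geom = 3

Step 1 — factor the characteristic polynomial to read off the algebraic multiplicities:
  χ_A(x) = (x + 1)^5

Step 2 — compute geometric multiplicities via the rank-nullity identity g(λ) = n − rank(A − λI):
  rank(A − (-1)·I) = 2, so dim ker(A − (-1)·I) = n − 2 = 3

Summary:
  λ = -1: algebraic multiplicity = 5, geometric multiplicity = 3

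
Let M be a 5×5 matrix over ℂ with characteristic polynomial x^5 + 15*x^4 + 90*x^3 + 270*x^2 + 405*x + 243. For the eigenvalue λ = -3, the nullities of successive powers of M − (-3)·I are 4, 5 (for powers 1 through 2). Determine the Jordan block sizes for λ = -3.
Block sizes for λ = -3: [2, 1, 1, 1]

From the dimensions of kernels of powers, the number of Jordan blocks of size at least j is d_j − d_{j−1} where d_j = dim ker(N^j) (with d_0 = 0). Computing the differences gives [4, 1].
The number of blocks of size exactly k is (#blocks of size ≥ k) − (#blocks of size ≥ k + 1), so the partition is: 3 block(s) of size 1, 1 block(s) of size 2.
In nonincreasing order the block sizes are [2, 1, 1, 1].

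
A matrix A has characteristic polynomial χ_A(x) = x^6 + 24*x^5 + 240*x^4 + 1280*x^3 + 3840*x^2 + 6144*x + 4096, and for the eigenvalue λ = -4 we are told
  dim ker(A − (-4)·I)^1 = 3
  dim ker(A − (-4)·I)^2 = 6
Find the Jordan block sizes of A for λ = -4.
Block sizes for λ = -4: [2, 2, 2]

From the dimensions of kernels of powers, the number of Jordan blocks of size at least j is d_j − d_{j−1} where d_j = dim ker(N^j) (with d_0 = 0). Computing the differences gives [3, 3].
The number of blocks of size exactly k is (#blocks of size ≥ k) − (#blocks of size ≥ k + 1), so the partition is: 3 block(s) of size 2.
In nonincreasing order the block sizes are [2, 2, 2].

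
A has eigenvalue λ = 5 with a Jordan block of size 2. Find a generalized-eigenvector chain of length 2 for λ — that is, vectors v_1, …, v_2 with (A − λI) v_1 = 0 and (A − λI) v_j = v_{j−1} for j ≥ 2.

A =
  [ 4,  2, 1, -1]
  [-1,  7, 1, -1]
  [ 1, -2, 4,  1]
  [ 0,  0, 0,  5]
A Jordan chain for λ = 5 of length 2:
v_1 = (-1, -1, 1, 0)ᵀ
v_2 = (1, 0, 0, 0)ᵀ

Let N = A − (5)·I. We want v_2 with N^2 v_2 = 0 but N^1 v_2 ≠ 0; then v_{j-1} := N · v_j for j = 2, …, 2.

Pick v_2 = (1, 0, 0, 0)ᵀ.
Then v_1 = N · v_2 = (-1, -1, 1, 0)ᵀ.

Sanity check: (A − (5)·I) v_1 = (0, 0, 0, 0)ᵀ = 0. ✓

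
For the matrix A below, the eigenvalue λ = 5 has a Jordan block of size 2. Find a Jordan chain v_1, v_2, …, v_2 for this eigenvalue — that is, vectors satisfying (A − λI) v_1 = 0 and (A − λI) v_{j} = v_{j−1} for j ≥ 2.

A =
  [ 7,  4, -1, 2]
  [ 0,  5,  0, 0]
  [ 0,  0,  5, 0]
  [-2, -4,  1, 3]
A Jordan chain for λ = 5 of length 2:
v_1 = (2, 0, 0, -2)ᵀ
v_2 = (1, 0, 0, 0)ᵀ

Let N = A − (5)·I. We want v_2 with N^2 v_2 = 0 but N^1 v_2 ≠ 0; then v_{j-1} := N · v_j for j = 2, …, 2.

Pick v_2 = (1, 0, 0, 0)ᵀ.
Then v_1 = N · v_2 = (2, 0, 0, -2)ᵀ.

Sanity check: (A − (5)·I) v_1 = (0, 0, 0, 0)ᵀ = 0. ✓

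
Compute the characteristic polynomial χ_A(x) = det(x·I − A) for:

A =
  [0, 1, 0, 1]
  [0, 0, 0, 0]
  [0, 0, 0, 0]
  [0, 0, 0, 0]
x^4

Expanding det(x·I − A) (e.g. by cofactor expansion or by noting that A is similar to its Jordan form J, which has the same characteristic polynomial as A) gives
  χ_A(x) = x^4
which factors as x^4. The eigenvalues (with algebraic multiplicities) are λ = 0 with multiplicity 4.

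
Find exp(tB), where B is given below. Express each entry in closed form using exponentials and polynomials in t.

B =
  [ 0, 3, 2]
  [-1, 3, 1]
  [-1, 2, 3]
e^{tB} =
  [-t^2*exp(2*t)/2 - 2*t*exp(2*t) + exp(2*t), t^2*exp(2*t)/2 + 3*t*exp(2*t), t^2*exp(2*t)/2 + 2*t*exp(2*t)]
  [-t*exp(2*t), t*exp(2*t) + exp(2*t), t*exp(2*t)]
  [-t^2*exp(2*t)/2 - t*exp(2*t), t^2*exp(2*t)/2 + 2*t*exp(2*t), t^2*exp(2*t)/2 + t*exp(2*t) + exp(2*t)]

Strategy: write B = P · J · P⁻¹ where J is a Jordan canonical form, so e^{tB} = P · e^{tJ} · P⁻¹, and e^{tJ} can be computed block-by-block.

B has Jordan form
J =
  [2, 1, 0]
  [0, 2, 1]
  [0, 0, 2]
(up to reordering of blocks).

Per-block formulas:
  For a 3×3 Jordan block J_3(2): exp(t · J_3(2)) = e^(2t)·(I + t·N + (t^2/2)·N^2), where N is the 3×3 nilpotent shift.

After assembling e^{tJ} and conjugating by P, we get:

e^{tB} =
  [-t^2*exp(2*t)/2 - 2*t*exp(2*t) + exp(2*t), t^2*exp(2*t)/2 + 3*t*exp(2*t), t^2*exp(2*t)/2 + 2*t*exp(2*t)]
  [-t*exp(2*t), t*exp(2*t) + exp(2*t), t*exp(2*t)]
  [-t^2*exp(2*t)/2 - t*exp(2*t), t^2*exp(2*t)/2 + 2*t*exp(2*t), t^2*exp(2*t)/2 + t*exp(2*t) + exp(2*t)]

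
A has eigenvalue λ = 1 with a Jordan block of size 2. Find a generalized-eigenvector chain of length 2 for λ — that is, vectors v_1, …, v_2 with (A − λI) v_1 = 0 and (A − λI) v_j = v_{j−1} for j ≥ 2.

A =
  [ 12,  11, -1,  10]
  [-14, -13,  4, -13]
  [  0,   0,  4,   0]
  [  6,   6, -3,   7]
A Jordan chain for λ = 1 of length 2:
v_1 = (1, -1, 0, 0)ᵀ
v_2 = (1, 0, 0, -1)ᵀ

Let N = A − (1)·I. We want v_2 with N^2 v_2 = 0 but N^1 v_2 ≠ 0; then v_{j-1} := N · v_j for j = 2, …, 2.

Pick v_2 = (1, 0, 0, -1)ᵀ.
Then v_1 = N · v_2 = (1, -1, 0, 0)ᵀ.

Sanity check: (A − (1)·I) v_1 = (0, 0, 0, 0)ᵀ = 0. ✓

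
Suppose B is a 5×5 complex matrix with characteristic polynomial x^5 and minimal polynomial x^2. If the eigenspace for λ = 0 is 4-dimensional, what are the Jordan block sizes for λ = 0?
Block sizes for λ = 0: [2, 1, 1, 1]

Step 1 — from the characteristic polynomial, algebraic multiplicity of λ = 0 is 5. From dim ker(B − (0)·I) = 4, there are exactly 4 Jordan blocks for λ = 0.
Step 2 — from the minimal polynomial, the factor (x − 0)^2 tells us the largest block for λ = 0 has size 2.
Step 3 — with total size 5, 4 blocks, and largest block 2, the block sizes (in nonincreasing order) are [2, 1, 1, 1].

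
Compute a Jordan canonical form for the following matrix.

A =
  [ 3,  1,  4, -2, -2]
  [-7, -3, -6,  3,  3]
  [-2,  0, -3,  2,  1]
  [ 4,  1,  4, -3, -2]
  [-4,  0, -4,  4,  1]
J_3(-1) ⊕ J_2(-1)

The characteristic polynomial is
  det(x·I − A) = x^5 + 5*x^4 + 10*x^3 + 10*x^2 + 5*x + 1 = (x + 1)^5

Eigenvalues and multiplicities (the geometric multiplicity of λ is n − rank(A − λI), which equals the number of Jordan blocks for λ):
  λ = -1: algebraic multiplicity = 5, geometric multiplicity = 2

Determining the block sizes for each eigenvalue:
  λ = -1: with am = 5 and gm = 2, the partition is not yet determined (e.g. several partitions of 5 into 2 parts exist). Let N = A − (-1)·I. Computing rank(N^1) = 3, rank(N^2) = 1, rank(N^3) = 0; the number of blocks of size ≥ j is rank(N^{j−1}) − rank(N^j), giving [2, 2, 1]. So we have 1 block(s) of size 3, 1 block(s) of size 2 → block sizes [3, 2]

Assembling the blocks gives a Jordan form
J =
  [-1,  1,  0,  0,  0]
  [ 0, -1,  1,  0,  0]
  [ 0,  0, -1,  0,  0]
  [ 0,  0,  0, -1,  1]
  [ 0,  0,  0,  0, -1]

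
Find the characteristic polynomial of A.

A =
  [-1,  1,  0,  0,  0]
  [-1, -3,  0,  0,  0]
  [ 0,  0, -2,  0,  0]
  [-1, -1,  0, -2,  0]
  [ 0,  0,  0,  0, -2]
x^5 + 10*x^4 + 40*x^3 + 80*x^2 + 80*x + 32

Expanding det(x·I − A) (e.g. by cofactor expansion or by noting that A is similar to its Jordan form J, which has the same characteristic polynomial as A) gives
  χ_A(x) = x^5 + 10*x^4 + 40*x^3 + 80*x^2 + 80*x + 32
which factors as (x + 2)^5. The eigenvalues (with algebraic multiplicities) are λ = -2 with multiplicity 5.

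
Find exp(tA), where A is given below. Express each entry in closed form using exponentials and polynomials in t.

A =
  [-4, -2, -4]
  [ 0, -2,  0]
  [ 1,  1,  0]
e^{tA} =
  [-2*t*exp(-2*t) + exp(-2*t), -2*t*exp(-2*t), -4*t*exp(-2*t)]
  [0, exp(-2*t), 0]
  [t*exp(-2*t), t*exp(-2*t), 2*t*exp(-2*t) + exp(-2*t)]

Strategy: write A = P · J · P⁻¹ where J is a Jordan canonical form, so e^{tA} = P · e^{tJ} · P⁻¹, and e^{tJ} can be computed block-by-block.

A has Jordan form
J =
  [-2,  1,  0]
  [ 0, -2,  0]
  [ 0,  0, -2]
(up to reordering of blocks).

Per-block formulas:
  For a 1×1 block at λ = -2: exp(t · [-2]) = [e^(-2t)].
  For a 2×2 Jordan block J_2(-2): exp(t · J_2(-2)) = e^(-2t)·(I + t·N), where N is the 2×2 nilpotent shift.

After assembling e^{tJ} and conjugating by P, we get:

e^{tA} =
  [-2*t*exp(-2*t) + exp(-2*t), -2*t*exp(-2*t), -4*t*exp(-2*t)]
  [0, exp(-2*t), 0]
  [t*exp(-2*t), t*exp(-2*t), 2*t*exp(-2*t) + exp(-2*t)]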